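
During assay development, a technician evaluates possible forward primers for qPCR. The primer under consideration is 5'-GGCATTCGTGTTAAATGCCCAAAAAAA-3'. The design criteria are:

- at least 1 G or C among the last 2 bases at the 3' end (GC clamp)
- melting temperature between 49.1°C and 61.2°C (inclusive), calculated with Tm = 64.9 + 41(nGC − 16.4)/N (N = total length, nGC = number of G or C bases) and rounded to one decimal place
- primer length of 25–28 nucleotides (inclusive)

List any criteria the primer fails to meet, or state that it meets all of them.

Fails: GC clamp.

Base counts: A=11, T=6, G=5, C=5 (length 27).
GC clamp: 3' end AA has 0 G/C, need ≥1 ✗
Tm: Tm = 64.9 + 41·(10 − 16.4)/27 = 55.2°C ✓
length: length 27 ✓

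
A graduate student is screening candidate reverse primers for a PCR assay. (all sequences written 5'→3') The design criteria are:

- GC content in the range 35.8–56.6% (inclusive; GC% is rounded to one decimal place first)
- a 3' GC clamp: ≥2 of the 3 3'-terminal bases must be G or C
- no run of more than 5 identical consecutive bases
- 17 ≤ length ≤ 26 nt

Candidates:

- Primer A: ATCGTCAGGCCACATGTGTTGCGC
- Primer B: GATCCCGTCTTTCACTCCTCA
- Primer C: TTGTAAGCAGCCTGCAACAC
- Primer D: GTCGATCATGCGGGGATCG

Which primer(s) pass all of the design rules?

Primer A (24 nt, A=4 T=6 G=7 C=7): GC 14/24 = 58.3%, outside 35.8–56.6% ✗; 3' end CGC has 3 G/C ✓; longest run = 2 ✓; length 24 ✓ — fails.
Primer B (21 nt, A=3 T=7 G=2 C=9): GC 11/21 = 52.4% ✓; 3' end TCA has 1 G/C, need ≥2 ✗; longest run = 3 ✓; length 21 ✓ — fails.
Primer C (20 nt, A=6 T=4 G=4 C=6): GC 10/20 = 50.0% ✓; 3' end CAC has 2 G/C ✓; longest run = 2 ✓; length 20 ✓ — passes.
Primer D (19 nt, A=3 T=4 G=8 C=4): GC 12/19 = 63.2%, outside 35.8–56.6% ✗; 3' end TCG has 2 G/C ✓; longest run = 4 ✓; length 19 ✓ — fails.

Primer C only.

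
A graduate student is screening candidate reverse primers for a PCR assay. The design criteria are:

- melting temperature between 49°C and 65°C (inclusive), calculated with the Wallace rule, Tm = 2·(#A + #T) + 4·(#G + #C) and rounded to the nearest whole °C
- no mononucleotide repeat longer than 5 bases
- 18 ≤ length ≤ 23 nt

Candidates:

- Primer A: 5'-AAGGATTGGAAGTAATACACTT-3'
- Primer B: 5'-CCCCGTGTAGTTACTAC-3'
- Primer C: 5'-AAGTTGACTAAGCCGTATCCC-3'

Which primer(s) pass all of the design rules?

Primer A and Primer C.

Primer A (22 nt, A=9 T=6 G=5 C=2): Tm = 2·15 + 4·7 = 58°C ✓; longest run = 2 ✓; length 22 ✓ — passes.
Primer B (17 nt, A=3 T=5 G=3 C=6): Tm = 2·8 + 4·9 = 52°C ✓; longest run = 4 ✓; length 17, outside 18–23 ✗ — fails.
Primer C (21 nt, A=6 T=5 G=4 C=6): Tm = 2·11 + 4·10 = 62°C ✓; longest run = 3 ✓; length 21 ✓ — passes.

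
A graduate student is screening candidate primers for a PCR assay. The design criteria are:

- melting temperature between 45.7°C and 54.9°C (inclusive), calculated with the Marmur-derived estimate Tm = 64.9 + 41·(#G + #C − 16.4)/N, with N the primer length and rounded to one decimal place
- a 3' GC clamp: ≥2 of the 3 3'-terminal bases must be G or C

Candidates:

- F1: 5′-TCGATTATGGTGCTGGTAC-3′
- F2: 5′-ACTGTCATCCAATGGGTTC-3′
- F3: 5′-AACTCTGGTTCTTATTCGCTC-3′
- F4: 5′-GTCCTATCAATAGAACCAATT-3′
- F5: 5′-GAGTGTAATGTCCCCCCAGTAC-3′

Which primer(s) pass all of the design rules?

F3 only.

F1 (19 nt, A=3 T=7 G=6 C=3): Tm = 64.9 + 41·(9 − 16.4)/19 = 48.9°C ✓; 3' end TAC has 1 G/C, need ≥2 ✗ — fails.
F2 (19 nt, A=4 T=6 G=4 C=5): Tm = 64.9 + 41·(9 − 16.4)/19 = 48.9°C ✓; 3' end TTC has 1 G/C, need ≥2 ✗ — fails.
F3 (21 nt, A=3 T=9 G=3 C=6): Tm = 64.9 + 41·(9 − 16.4)/21 = 50.5°C ✓; 3' end CTC has 2 G/C ✓ — passes.
F4 (21 nt, A=8 T=6 G=2 C=5): Tm = 64.9 + 41·(7 − 16.4)/21 = 46.5°C ✓; 3' end ATT has 0 G/C, need ≥2 ✗ — fails.
F5 (22 nt, A=5 T=5 G=5 C=7): Tm = 64.9 + 41·(12 − 16.4)/22 = 56.7°C, outside 45.7–54.9°C ✗; 3' end TAC has 1 G/C, need ≥2 ✗ — fails.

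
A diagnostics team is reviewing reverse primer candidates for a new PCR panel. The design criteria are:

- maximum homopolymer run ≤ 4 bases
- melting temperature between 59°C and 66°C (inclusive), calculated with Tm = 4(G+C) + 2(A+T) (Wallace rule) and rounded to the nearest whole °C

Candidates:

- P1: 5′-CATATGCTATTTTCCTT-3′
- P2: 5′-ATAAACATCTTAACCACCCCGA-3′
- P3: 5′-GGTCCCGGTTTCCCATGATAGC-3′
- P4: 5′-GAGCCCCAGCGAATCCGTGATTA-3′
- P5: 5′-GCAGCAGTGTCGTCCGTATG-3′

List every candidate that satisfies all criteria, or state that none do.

P2 and P5.

P1 (17 nt, A=3 T=9 G=1 C=4): longest run = 4 ✓; Tm = 2·12 + 4·5 = 44°C, outside 59–66°C ✗ — fails.
P2 (22 nt, A=9 T=4 G=1 C=8): longest run = 4 ✓; Tm = 2·13 + 4·9 = 62°C ✓ — passes.
P3 (22 nt, A=3 T=6 G=6 C=7): longest run = 3 ✓; Tm = 2·9 + 4·13 = 70°C, outside 59–66°C ✗ — fails.
P4 (23 nt, A=6 T=4 G=6 C=7): longest run = 4 ✓; Tm = 2·10 + 4·13 = 72°C, outside 59–66°C ✗ — fails.
P5 (20 nt, A=3 T=5 G=7 C=5): longest run = 2 ✓; Tm = 2·8 + 4·12 = 64°C ✓ — passes.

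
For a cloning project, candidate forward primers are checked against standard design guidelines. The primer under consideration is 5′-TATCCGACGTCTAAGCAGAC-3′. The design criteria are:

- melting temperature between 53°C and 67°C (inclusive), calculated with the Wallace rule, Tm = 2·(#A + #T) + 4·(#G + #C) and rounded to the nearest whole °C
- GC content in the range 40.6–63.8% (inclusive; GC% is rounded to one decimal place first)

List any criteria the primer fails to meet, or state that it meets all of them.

Base counts: A=6, T=4, G=4, C=6 (length 20).
Tm: Tm = 2·10 + 4·10 = 60°C ✓
GC content: GC 10/20 = 50.0% ✓

Meets all criteria.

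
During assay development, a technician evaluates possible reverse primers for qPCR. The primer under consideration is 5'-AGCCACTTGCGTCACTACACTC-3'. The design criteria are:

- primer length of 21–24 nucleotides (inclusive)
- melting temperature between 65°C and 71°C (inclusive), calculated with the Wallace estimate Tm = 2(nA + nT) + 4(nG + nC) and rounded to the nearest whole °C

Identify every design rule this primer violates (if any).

Meets all criteria.

Base counts: A=5, T=5, G=3, C=9 (length 22).
length: length 22 ✓
Tm: Tm = 2·10 + 4·12 = 68°C ✓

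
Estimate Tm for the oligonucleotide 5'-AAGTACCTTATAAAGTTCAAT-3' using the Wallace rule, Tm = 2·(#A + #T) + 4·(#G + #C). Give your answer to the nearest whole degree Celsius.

52°C

Base counts: A=9, T=7, G=2, C=3 (length 21).
Tm = 2·(9+7) + 4·(2+3) = 2·16 + 4·5 = 32 + 20 = 52°C.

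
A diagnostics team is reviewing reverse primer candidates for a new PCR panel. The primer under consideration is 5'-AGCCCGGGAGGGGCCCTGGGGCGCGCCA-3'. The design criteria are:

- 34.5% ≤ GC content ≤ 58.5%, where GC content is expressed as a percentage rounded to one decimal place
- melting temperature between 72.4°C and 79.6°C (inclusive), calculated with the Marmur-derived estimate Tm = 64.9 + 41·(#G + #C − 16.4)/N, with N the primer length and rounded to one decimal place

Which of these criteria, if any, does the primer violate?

Base counts: A=3, T=1, G=14, C=10 (length 28).
GC content: GC 24/28 = 85.7%, outside 34.5–58.5% ✗
Tm: Tm = 64.9 + 41·(24 − 16.4)/28 = 76.0°C ✓

Fails: GC content.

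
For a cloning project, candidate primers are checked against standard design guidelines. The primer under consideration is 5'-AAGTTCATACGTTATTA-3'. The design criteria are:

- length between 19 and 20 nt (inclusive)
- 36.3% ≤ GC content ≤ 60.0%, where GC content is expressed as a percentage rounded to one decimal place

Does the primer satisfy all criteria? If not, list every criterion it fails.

Fails: length, GC content.

Base counts: A=6, T=7, G=2, C=2 (length 17).
length: length 17, outside 19–20 ✗
GC content: GC 4/17 = 23.5%, outside 36.3–60.0% ✗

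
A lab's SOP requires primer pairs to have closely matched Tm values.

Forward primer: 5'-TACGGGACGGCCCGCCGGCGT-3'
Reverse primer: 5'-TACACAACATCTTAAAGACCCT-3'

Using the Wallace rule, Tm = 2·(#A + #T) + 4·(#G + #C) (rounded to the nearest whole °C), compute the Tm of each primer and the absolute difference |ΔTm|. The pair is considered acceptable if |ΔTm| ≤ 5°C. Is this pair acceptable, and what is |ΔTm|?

|ΔTm| = 16°C; the pair is not acceptable.

Forward: A=2 T=2 G=9 C=8 → Tm = 2·4 + 4·17 = 76°C.
Reverse: A=9 T=5 G=1 C=7 → Tm = 2·14 + 4·8 = 60°C.
|ΔTm| = |76 − 60| = 16°C, > 5°C.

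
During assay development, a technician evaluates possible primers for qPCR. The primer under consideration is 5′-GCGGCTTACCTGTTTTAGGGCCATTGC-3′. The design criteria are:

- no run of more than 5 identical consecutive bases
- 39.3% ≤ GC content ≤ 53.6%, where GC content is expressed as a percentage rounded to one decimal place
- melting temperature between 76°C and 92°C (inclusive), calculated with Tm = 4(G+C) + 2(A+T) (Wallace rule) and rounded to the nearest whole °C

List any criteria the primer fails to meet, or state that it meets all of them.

Base counts: A=3, T=9, G=8, C=7 (length 27).
homopolymer run: longest run = 4 ✓
GC content: GC 15/27 = 55.6%, outside 39.3–53.6% ✗
Tm: Tm = 2·12 + 4·15 = 84°C ✓

Fails: GC content.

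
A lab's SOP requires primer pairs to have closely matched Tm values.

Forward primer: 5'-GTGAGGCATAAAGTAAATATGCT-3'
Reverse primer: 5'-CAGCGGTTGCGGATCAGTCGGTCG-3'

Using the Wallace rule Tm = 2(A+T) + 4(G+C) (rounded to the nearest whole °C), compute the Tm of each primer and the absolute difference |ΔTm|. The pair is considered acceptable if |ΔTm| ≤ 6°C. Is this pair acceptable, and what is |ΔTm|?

|ΔTm| = 18°C; the pair is not acceptable.

Forward: A=9 T=6 G=6 C=2 → Tm = 2·15 + 4·8 = 62°C.
Reverse: A=3 T=5 G=10 C=6 → Tm = 2·8 + 4·16 = 80°C.
|ΔTm| = |62 − 80| = 18°C, > 6°C.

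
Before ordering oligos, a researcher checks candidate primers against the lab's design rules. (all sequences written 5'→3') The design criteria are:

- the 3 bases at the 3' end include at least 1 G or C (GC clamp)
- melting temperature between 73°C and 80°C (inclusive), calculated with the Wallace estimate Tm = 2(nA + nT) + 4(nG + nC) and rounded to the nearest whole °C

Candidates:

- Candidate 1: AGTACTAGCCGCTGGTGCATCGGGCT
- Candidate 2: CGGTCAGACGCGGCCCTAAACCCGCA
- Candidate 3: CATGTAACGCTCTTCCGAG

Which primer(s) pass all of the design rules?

None of the candidates satisfy all criteria.

Candidate 1 (26 nt, A=4 T=6 G=9 C=7): 3' end GCT has 2 G/C ✓; Tm = 2·10 + 4·16 = 84°C, outside 73–80°C ✗ — fails.
Candidate 2 (26 nt, A=6 T=2 G=7 C=11): 3' end GCA has 2 G/C ✓; Tm = 2·8 + 4·18 = 88°C, outside 73–80°C ✗ — fails.
Candidate 3 (19 nt, A=4 T=5 G=4 C=6): 3' end GAG has 2 G/C ✓; Tm = 2·9 + 4·10 = 58°C, outside 73–80°C ✗ — fails.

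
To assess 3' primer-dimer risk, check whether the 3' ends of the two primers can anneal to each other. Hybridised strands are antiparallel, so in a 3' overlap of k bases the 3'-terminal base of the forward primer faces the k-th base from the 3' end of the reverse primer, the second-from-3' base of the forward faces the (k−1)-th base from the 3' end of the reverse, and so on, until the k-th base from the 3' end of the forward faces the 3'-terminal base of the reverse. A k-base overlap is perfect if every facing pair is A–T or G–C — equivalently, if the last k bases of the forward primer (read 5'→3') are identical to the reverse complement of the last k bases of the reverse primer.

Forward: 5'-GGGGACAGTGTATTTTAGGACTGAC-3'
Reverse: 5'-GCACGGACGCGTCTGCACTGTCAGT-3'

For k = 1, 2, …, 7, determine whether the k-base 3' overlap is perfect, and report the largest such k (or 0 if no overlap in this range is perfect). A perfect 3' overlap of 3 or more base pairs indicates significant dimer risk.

Last 7 bases (5'→3') — forward …GACTGAC, reverse …TGTCAGT.
Reverse complement of the reverse primer's last 7 bases: ACTGACA; its first k bases are the reverse complement of the reverse primer's last k bases, so a perfect k-base overlap needs the forward primer's last k bases to equal them.
Comparing (forward last k vs required): k=1: C vs A ✗; k=2: AC vs AC ✓; k=3: GAC vs ACT ✗; k=4: TGAC vs ACTG ✗; k=5: CTGAC vs ACTGA ✗; k=6: ACTGAC vs ACTGAC ✓; k=7: GACTGAC vs ACTGACA ✗.
Perfect overlaps at k = 2, 6; the largest is 6.

Longest perfect overlap: 6 complementary base pairs; significant dimer risk (threshold 3).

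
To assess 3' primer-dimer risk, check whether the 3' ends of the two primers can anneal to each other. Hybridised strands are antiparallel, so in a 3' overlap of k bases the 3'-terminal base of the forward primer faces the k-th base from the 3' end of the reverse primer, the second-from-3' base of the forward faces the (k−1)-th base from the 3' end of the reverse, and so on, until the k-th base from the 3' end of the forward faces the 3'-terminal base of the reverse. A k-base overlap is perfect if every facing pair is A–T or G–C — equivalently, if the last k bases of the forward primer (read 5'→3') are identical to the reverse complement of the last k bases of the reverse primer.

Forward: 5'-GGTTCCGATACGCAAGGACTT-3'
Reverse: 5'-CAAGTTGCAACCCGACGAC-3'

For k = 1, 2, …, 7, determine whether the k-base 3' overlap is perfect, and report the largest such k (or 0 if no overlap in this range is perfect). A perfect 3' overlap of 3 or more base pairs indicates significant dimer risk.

Last 7 bases (5'→3') — forward …AGGACTT, reverse …CGACGAC.
Reverse complement of the reverse primer's last 7 bases: GTCGTCG; its first k bases are the reverse complement of the reverse primer's last k bases, so a perfect k-base overlap needs the forward primer's last k bases to equal them.
Comparing (forward last k vs required): k=1: T vs G ✗; k=2: TT vs GT ✗; k=3: CTT vs GTC ✗; k=4: ACTT vs GTCG ✗; k=5: GACTT vs GTCGT ✗; k=6: GGACTT vs GTCGTC ✗; k=7: AGGACTT vs GTCGTCG ✗.
No overlap length from 1 to 7 is perfect, so the longest perfect 3' overlap is 0.

Longest perfect overlap: 0 complementary base pairs; below the dimer-risk threshold (threshold 3).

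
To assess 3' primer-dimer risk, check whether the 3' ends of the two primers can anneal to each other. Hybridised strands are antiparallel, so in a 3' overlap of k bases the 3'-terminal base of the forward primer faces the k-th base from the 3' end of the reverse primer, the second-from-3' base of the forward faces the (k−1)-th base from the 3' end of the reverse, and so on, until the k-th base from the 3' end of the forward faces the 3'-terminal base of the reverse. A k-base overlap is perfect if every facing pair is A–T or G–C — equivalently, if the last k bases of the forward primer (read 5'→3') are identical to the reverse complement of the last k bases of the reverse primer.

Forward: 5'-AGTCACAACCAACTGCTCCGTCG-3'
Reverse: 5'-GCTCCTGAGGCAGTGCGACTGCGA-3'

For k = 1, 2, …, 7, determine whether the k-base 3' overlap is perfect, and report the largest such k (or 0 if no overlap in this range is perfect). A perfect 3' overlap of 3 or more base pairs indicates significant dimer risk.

Longest perfect overlap: 3 complementary base pairs; significant dimer risk (threshold 3).

Last 7 bases (5'→3') — forward …TCCGTCG, reverse …ACTGCGA.
Reverse complement of the reverse primer's last 7 bases: TCGCAGT; its first k bases are the reverse complement of the reverse primer's last k bases, so a perfect k-base overlap needs the forward primer's last k bases to equal them.
Comparing (forward last k vs required): k=1: G vs T ✗; k=2: CG vs TC ✗; k=3: TCG vs TCG ✓; k=4: GTCG vs TCGC ✗; k=5: CGTCG vs TCGCA ✗; k=6: CCGTCG vs TCGCAG ✗; k=7: TCCGTCG vs TCGCAGT ✗.
Only k = 3 is perfect, so the longest perfect 3' overlap is 3.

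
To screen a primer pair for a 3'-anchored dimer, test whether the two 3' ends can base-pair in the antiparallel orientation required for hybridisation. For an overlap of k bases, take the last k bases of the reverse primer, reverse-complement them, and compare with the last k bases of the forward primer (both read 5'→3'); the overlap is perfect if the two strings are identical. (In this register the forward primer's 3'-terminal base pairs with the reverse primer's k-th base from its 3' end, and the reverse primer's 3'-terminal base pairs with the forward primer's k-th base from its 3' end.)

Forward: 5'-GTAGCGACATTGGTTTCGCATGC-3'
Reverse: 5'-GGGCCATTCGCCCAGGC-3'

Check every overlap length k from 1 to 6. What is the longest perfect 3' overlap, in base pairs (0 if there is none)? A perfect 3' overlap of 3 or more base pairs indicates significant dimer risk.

Last 6 bases (5'→3') — forward …GCATGC, reverse …CCAGGC.
Reverse complement of the reverse primer's last 6 bases: GCCTGG; its first k bases are the reverse complement of the reverse primer's last k bases, so a perfect k-base overlap needs the forward primer's last k bases to equal them.
Comparing (forward last k vs required): k=1: C vs G ✗; k=2: GC vs GC ✓; k=3: TGC vs GCC ✗; k=4: ATGC vs GCCT ✗; k=5: CATGC vs GCCTG ✗; k=6: GCATGC vs GCCTGG ✗.
Only k = 2 is perfect, so the longest perfect 3' overlap is 2.

Longest perfect overlap: 2 complementary base pairs; below the dimer-risk threshold (threshold 3).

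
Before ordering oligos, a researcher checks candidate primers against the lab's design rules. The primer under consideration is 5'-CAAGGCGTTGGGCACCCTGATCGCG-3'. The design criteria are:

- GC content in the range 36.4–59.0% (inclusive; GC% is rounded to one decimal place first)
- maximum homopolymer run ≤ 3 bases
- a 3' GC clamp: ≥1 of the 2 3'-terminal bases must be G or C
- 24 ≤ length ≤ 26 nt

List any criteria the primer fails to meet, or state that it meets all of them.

Base counts: A=4, T=4, G=9, C=8 (length 25).
GC content: GC 17/25 = 68.0%, outside 36.4–59.0% ✗
homopolymer run: longest run = 3 ✓
GC clamp: 3' end CG has 2 G/C ✓
length: length 25 ✓

Fails: GC content.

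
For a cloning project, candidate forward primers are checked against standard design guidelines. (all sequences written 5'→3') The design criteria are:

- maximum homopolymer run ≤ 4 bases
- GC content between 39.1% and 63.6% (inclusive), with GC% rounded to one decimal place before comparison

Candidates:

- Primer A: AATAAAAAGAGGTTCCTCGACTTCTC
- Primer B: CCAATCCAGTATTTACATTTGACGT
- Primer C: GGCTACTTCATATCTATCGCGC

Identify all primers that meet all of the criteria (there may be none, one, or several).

Primer A (26 nt, A=9 T=7 G=4 C=6): longest run = 5, exceeds 4 ✗; GC 10/26 = 38.5%, outside 39.1–63.6% ✗ — fails.
Primer B (25 nt, A=7 T=9 G=3 C=6): longest run = 3 ✓; GC 9/25 = 36.0%, outside 39.1–63.6% ✗ — fails.
Primer C (22 nt, A=4 T=7 G=4 C=7): longest run = 2 ✓; GC 11/22 = 50.0% ✓ — passes.

Primer C only.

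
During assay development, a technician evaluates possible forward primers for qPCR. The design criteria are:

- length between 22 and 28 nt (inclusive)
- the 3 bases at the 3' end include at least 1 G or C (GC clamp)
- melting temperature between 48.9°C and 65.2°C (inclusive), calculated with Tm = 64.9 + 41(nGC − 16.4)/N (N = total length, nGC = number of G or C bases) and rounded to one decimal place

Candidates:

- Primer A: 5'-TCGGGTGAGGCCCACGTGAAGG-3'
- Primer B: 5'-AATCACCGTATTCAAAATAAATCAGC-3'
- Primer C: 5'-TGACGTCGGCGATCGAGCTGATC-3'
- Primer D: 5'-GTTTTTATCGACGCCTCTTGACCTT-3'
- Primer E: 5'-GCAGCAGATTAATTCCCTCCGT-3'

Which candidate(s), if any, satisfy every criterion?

Primer A, Primer B, Primer C, Primer D and Primer E.

Primer A (22 nt, A=4 T=3 G=10 C=5): length 22 ✓; 3' end AGG has 2 G/C ✓; Tm = 64.9 + 41·(15 − 16.4)/22 = 62.3°C ✓ — passes.
Primer B (26 nt, A=12 T=6 G=2 C=6): length 26 ✓; 3' end AGC has 2 G/C ✓; Tm = 64.9 + 41·(8 − 16.4)/26 = 51.7°C ✓ — passes.
Primer C (23 nt, A=4 T=5 G=8 C=6): length 23 ✓; 3' end ATC has 1 G/C ✓; Tm = 64.9 + 41·(14 − 16.4)/23 = 60.6°C ✓ — passes.
Primer D (25 nt, A=3 T=11 G=4 C=7): length 25 ✓; 3' end CTT has 1 G/C ✓; Tm = 64.9 + 41·(11 − 16.4)/25 = 56.0°C ✓ — passes.
Primer E (22 nt, A=5 T=6 G=4 C=7): length 22 ✓; 3' end CGT has 2 G/C ✓; Tm = 64.9 + 41·(11 − 16.4)/22 = 54.8°C ✓ — passes.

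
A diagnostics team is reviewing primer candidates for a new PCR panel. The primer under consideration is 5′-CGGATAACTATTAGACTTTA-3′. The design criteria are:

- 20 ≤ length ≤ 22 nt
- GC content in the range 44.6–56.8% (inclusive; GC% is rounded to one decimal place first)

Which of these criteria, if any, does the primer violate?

Fails: GC content.

Base counts: A=7, T=7, G=3, C=3 (length 20).
length: length 20 ✓
GC content: GC 6/20 = 30.0%, outside 44.6–56.8% ✗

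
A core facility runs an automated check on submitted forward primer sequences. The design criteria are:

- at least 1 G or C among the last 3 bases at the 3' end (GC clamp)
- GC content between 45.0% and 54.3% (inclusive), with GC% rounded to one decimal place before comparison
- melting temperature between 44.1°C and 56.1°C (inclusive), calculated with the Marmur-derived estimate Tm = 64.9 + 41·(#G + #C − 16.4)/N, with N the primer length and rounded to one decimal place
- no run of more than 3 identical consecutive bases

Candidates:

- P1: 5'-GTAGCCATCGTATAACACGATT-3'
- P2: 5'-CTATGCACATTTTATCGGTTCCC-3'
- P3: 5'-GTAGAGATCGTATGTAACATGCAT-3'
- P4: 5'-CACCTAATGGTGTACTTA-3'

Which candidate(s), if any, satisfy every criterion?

P1 (22 nt, A=7 T=6 G=4 C=5): 3' end ATT has 0 G/C, need ≥1 ✗; GC 9/22 = 40.9%, outside 45.0–54.3% ✗; Tm = 64.9 + 41·(9 − 16.4)/22 = 51.1°C ✓; longest run = 2 ✓ — fails.
P2 (23 nt, A=4 T=9 G=3 C=7): 3' end CCC has 3 G/C ✓; GC 10/23 = 43.5%, outside 45.0–54.3% ✗; Tm = 64.9 + 41·(10 − 16.4)/23 = 53.5°C ✓; longest run = 4, exceeds 3 ✗ — fails.
P3 (24 nt, A=8 T=7 G=6 C=3): 3' end CAT has 1 G/C ✓; GC 9/24 = 37.5%, outside 45.0–54.3% ✗; Tm = 64.9 + 41·(9 − 16.4)/24 = 52.3°C ✓; longest run = 2 ✓ — fails.
P4 (18 nt, A=5 T=6 G=3 C=4): 3' end TTA has 0 G/C, need ≥1 ✗; GC 7/18 = 38.9%, outside 45.0–54.3% ✗; Tm = 64.9 + 41·(7 − 16.4)/18 = 43.5°C, outside 44.1–56.1°C ✗; longest run = 2 ✓ — fails.

None of the candidates satisfy all criteria.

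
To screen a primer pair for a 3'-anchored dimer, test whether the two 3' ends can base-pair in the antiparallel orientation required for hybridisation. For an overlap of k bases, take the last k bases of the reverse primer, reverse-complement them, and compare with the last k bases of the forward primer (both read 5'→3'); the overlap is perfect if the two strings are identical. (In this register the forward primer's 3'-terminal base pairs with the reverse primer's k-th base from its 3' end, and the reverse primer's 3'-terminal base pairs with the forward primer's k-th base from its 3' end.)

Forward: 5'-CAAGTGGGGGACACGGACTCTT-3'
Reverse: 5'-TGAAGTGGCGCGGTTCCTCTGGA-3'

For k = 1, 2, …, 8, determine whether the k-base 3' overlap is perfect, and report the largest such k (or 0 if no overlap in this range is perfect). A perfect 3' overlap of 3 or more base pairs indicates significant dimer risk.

Last 8 bases (5'→3') — forward …GGACTCTT, reverse …CCTCTGGA.
Reverse complement of the reverse primer's last 8 bases: TCCAGAGG; its first k bases are the reverse complement of the reverse primer's last k bases, so a perfect k-base overlap needs the forward primer's last k bases to equal them.
Comparing (forward last k vs required): k=1: T vs T ✓; k=2: TT vs TC ✗; k=3: CTT vs TCC ✗; k=4: TCTT vs TCCA ✗; k=5: CTCTT vs TCCAG ✗; k=6: ACTCTT vs TCCAGA ✗; k=7: GACTCTT vs TCCAGAG ✗; k=8: GGACTCTT vs TCCAGAGG ✗.
Only k = 1 is perfect, so the longest perfect 3' overlap is 1.

Longest perfect overlap: 1 complementary base pair; below the dimer-risk threshold (threshold 3).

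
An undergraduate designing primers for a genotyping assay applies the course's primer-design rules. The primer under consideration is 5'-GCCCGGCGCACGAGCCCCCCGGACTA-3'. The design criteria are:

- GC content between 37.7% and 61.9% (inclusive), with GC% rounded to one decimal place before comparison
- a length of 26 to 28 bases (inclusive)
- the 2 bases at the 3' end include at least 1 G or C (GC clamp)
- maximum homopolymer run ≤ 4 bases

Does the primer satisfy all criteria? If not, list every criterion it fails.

Fails: GC content, GC clamp, homopolymer run.

Base counts: A=4, T=1, G=8, C=13 (length 26).
GC content: GC 21/26 = 80.8%, outside 37.7–61.9% ✗
length: length 26 ✓
GC clamp: 3' end TA has 0 G/C, need ≥1 ✗
homopolymer run: longest run = 6, exceeds 4 ✗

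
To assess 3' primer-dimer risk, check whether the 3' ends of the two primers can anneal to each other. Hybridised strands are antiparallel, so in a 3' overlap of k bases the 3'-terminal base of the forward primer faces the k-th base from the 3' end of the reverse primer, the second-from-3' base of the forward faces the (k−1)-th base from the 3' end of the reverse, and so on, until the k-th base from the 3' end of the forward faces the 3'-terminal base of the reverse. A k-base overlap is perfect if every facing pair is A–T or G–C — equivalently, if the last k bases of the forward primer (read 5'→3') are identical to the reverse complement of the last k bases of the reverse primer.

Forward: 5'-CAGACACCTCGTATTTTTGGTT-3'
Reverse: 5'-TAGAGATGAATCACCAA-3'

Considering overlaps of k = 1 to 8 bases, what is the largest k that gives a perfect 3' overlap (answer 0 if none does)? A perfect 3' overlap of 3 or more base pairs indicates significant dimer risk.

Longest perfect overlap: 2 complementary base pairs; below the dimer-risk threshold (threshold 3).

Last 8 bases (5'→3') — forward …TTTTGGTT, reverse …ATCACCAA.
Reverse complement of the reverse primer's last 8 bases: TTGGTGAT; its first k bases are the reverse complement of the reverse primer's last k bases, so a perfect k-base overlap needs the forward primer's last k bases to equal them.
Comparing (forward last k vs required): k=1: T vs T ✓; k=2: TT vs TT ✓; k=3: GTT vs TTG ✗; k=4: GGTT vs TTGG ✗; k=5: TGGTT vs TTGGT ✗; k=6: TTGGTT vs TTGGTG ✗; k=7: TTTGGTT vs TTGGTGA ✗; k=8: TTTTGGTT vs TTGGTGAT ✗.
Perfect overlaps at k = 1, 2; the largest is 2.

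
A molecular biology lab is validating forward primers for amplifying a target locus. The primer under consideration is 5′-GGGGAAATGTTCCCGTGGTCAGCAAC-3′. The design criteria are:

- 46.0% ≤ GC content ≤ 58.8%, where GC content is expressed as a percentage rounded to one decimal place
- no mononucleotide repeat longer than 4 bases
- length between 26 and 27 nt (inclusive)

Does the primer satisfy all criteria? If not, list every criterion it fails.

Meets all criteria.

Base counts: A=6, T=5, G=9, C=6 (length 26).
GC content: GC 15/26 = 57.7% ✓
homopolymer run: longest run = 4 ✓
length: length 26 ✓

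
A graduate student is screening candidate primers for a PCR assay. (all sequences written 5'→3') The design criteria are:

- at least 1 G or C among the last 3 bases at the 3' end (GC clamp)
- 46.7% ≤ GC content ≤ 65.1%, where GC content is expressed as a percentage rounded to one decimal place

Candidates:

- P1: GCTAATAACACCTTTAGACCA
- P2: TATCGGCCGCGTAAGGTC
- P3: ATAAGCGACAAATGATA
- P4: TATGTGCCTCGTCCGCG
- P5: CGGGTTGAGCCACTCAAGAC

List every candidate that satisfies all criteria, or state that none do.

P2, P4 and P5.

P1 (21 nt, A=8 T=5 G=2 C=6): 3' end CCA has 2 G/C ✓; GC 8/21 = 38.1%, outside 46.7–65.1% ✗ — fails.
P2 (18 nt, A=3 T=4 G=6 C=5): 3' end GTC has 2 G/C ✓; GC 11/18 = 61.1% ✓ — passes.
P3 (17 nt, A=9 T=3 G=3 C=2): 3' end ATA has 0 G/C, need ≥1 ✗; GC 5/17 = 29.4%, outside 46.7–65.1% ✗ — fails.
P4 (17 nt, A=1 T=5 G=5 C=6): 3' end GCG has 3 G/C ✓; GC 11/17 = 64.7% ✓ — passes.
P5 (20 nt, A=5 T=3 G=6 C=6): 3' end GAC has 2 G/C ✓; GC 12/20 = 60.0% ✓ — passes.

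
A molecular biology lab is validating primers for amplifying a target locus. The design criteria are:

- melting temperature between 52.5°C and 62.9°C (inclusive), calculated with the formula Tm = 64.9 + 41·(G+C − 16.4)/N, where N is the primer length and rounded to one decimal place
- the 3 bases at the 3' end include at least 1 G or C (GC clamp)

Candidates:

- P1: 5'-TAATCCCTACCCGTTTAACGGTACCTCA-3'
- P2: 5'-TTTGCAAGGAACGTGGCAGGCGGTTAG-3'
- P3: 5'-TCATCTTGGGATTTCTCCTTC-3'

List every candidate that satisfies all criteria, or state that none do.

P1 and P2.

P1 (28 nt, A=7 T=8 G=3 C=10): Tm = 64.9 + 41·(13 − 16.4)/28 = 59.9°C ✓; 3' end TCA has 1 G/C ✓ — passes.
P2 (27 nt, A=6 T=6 G=11 C=4): Tm = 64.9 + 41·(15 − 16.4)/27 = 62.8°C ✓; 3' end TAG has 1 G/C ✓ — passes.
P3 (21 nt, A=2 T=10 G=3 C=6): Tm = 64.9 + 41·(9 − 16.4)/21 = 50.5°C, outside 52.5–62.9°C ✗; 3' end TTC has 1 G/C ✓ — fails.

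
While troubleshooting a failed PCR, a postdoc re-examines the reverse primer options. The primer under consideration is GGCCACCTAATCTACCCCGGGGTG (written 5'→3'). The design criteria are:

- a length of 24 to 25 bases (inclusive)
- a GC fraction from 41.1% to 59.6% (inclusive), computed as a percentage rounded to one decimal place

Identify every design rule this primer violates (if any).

Base counts: A=4, T=4, G=7, C=9 (length 24).
length: length 24 ✓
GC content: GC 16/24 = 66.7%, outside 41.1–59.6% ✗

Fails: GC content.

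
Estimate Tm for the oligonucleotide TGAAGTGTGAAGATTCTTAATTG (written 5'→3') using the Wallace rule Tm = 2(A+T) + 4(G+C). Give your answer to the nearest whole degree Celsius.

Base counts: A=7, T=9, G=6, C=1 (length 23).
Tm = 2·(7+9) + 4·(6+1) = 2·16 + 4·7 = 32 + 28 = 60°C.

60°C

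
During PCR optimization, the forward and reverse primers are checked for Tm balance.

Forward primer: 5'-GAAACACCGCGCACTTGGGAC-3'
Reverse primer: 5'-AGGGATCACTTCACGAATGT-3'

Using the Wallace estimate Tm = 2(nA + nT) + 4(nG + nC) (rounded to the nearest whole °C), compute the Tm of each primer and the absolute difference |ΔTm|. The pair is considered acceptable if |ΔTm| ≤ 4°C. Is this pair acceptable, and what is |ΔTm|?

Forward: A=6 T=2 G=6 C=7 → Tm = 2·8 + 4·13 = 68°C.
Reverse: A=6 T=5 G=5 C=4 → Tm = 2·11 + 4·9 = 58°C.
|ΔTm| = |68 − 58| = 10°C, > 4°C.

|ΔTm| = 10°C; the pair is not acceptable.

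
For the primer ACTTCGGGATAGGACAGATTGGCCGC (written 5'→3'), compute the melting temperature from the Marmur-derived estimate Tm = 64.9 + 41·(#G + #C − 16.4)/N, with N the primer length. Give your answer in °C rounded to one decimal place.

62.7°C

Base counts: A=6, T=5, G=9, C=6; G+C = 15, N = 26.
Tm = 64.9 + 41·(15 − 16.4)/26 = 64.9 + -57.40/26 = 62.7°C.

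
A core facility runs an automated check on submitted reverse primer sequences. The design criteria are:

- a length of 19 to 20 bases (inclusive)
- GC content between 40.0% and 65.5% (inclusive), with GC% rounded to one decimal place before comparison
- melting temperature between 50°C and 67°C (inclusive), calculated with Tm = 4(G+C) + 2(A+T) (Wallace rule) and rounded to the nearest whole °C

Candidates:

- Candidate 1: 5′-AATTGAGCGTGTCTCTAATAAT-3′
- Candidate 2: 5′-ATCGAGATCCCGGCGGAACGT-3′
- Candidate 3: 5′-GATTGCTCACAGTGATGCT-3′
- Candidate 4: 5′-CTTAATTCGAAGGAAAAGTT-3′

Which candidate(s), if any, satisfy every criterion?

Candidate 1 (22 nt, A=7 T=8 G=4 C=3): length 22, outside 19–20 ✗; GC 7/22 = 31.8%, outside 40.0–65.5% ✗; Tm = 2·15 + 4·7 = 58°C ✓ — fails.
Candidate 2 (21 nt, A=5 T=3 G=7 C=6): length 21, outside 19–20 ✗; GC 13/21 = 61.9% ✓; Tm = 2·8 + 4·13 = 68°C, outside 50–67°C ✗ — fails.
Candidate 3 (19 nt, A=4 T=6 G=5 C=4): length 19 ✓; GC 9/19 = 47.4% ✓; Tm = 2·10 + 4·9 = 56°C ✓ — passes.
Candidate 4 (20 nt, A=8 T=6 G=4 C=2): length 20 ✓; GC 6/20 = 30.0%, outside 40.0–65.5% ✗; Tm = 2·14 + 4·6 = 52°C ✓ — fails.

Candidate 3 only.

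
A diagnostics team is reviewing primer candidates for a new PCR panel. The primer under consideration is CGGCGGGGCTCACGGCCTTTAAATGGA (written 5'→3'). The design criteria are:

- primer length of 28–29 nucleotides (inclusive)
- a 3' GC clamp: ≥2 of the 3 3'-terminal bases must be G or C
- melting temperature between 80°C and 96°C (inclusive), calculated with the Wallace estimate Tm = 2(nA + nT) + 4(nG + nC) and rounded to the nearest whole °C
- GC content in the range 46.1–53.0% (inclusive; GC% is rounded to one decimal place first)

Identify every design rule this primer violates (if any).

Fails: length, GC content.

Base counts: A=5, T=5, G=10, C=7 (length 27).
length: length 27, outside 28–29 ✗
GC clamp: 3' end GGA has 2 G/C ✓
Tm: Tm = 2·10 + 4·17 = 88°C ✓
GC content: GC 17/27 = 63.0%, outside 46.1–53.0% ✗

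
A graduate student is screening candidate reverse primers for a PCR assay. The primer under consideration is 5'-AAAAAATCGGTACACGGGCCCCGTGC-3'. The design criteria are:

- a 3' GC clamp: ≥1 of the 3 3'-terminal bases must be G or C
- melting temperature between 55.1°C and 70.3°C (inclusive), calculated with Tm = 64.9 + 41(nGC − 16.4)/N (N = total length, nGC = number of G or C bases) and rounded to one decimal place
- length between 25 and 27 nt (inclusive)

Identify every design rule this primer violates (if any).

Base counts: A=8, T=3, G=7, C=8 (length 26).
GC clamp: 3' end TGC has 2 G/C ✓
Tm: Tm = 64.9 + 41·(15 − 16.4)/26 = 62.7°C ✓
length: length 26 ✓

Meets all criteria.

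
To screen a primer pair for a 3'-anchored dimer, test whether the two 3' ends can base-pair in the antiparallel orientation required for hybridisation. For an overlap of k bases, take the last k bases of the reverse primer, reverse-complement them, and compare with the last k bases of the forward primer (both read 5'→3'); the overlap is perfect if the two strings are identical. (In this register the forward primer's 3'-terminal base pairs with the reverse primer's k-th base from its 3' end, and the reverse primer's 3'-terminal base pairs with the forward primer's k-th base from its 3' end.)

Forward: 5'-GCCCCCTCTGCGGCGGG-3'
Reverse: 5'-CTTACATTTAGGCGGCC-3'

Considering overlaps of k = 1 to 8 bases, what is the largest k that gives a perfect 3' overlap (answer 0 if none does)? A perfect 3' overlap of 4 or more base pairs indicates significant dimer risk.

Longest perfect overlap: 2 complementary base pairs; below the dimer-risk threshold (threshold 4).

Last 8 bases (5'→3') — forward …GCGGCGGG, reverse …AGGCGGCC.
Reverse complement of the reverse primer's last 8 bases: GGCCGCCT; its first k bases are the reverse complement of the reverse primer's last k bases, so a perfect k-base overlap needs the forward primer's last k bases to equal them.
Comparing (forward last k vs required): k=1: G vs G ✓; k=2: GG vs GG ✓; k=3: GGG vs GGC ✗; k=4: CGGG vs GGCC ✗; k=5: GCGGG vs GGCCG ✗; k=6: GGCGGG vs GGCCGC ✗; k=7: CGGCGGG vs GGCCGCC ✗; k=8: GCGGCGGG vs GGCCGCCT ✗.
Perfect overlaps at k = 1, 2; the largest is 2.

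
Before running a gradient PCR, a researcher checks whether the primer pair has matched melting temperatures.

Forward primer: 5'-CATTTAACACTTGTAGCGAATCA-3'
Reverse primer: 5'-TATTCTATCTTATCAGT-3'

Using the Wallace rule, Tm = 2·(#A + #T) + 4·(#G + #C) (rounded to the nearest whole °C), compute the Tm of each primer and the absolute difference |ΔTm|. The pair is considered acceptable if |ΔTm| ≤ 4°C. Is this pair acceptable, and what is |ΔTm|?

Forward: A=8 T=7 G=3 C=5 → Tm = 2·15 + 4·8 = 62°C.
Reverse: A=4 T=9 G=1 C=3 → Tm = 2·13 + 4·4 = 42°C.
|ΔTm| = |62 − 42| = 20°C, > 4°C.

|ΔTm| = 20°C; the pair is not acceptable.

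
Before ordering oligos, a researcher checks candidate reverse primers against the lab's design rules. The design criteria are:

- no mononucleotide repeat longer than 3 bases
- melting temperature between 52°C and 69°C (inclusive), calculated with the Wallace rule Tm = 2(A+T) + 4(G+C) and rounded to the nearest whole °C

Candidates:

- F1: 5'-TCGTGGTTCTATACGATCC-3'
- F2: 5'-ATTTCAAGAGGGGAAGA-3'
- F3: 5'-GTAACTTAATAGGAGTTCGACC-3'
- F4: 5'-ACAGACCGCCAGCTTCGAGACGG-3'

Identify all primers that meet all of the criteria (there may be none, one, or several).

F1 (19 nt, A=3 T=7 G=4 C=5): longest run = 2 ✓; Tm = 2·10 + 4·9 = 56°C ✓ — passes.
F2 (17 nt, A=7 T=3 G=6 C=1): longest run = 4, exceeds 3 ✗; Tm = 2·10 + 4·7 = 48°C, outside 52–69°C ✗ — fails.
F3 (22 nt, A=7 T=6 G=5 C=4): longest run = 2 ✓; Tm = 2·13 + 4·9 = 62°C ✓ — passes.
F4 (23 nt, A=6 T=2 G=7 C=8): longest run = 2 ✓; Tm = 2·8 + 4·15 = 76°C, outside 52–69°C ✗ — fails.

F1 and F3.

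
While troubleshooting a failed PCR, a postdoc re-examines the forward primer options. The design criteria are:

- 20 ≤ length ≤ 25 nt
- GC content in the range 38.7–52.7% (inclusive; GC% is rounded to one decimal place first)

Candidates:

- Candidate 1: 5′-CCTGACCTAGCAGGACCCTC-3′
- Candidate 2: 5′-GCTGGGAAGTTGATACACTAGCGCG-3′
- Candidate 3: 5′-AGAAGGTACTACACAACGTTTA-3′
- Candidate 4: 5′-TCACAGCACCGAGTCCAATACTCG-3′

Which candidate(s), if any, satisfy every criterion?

Candidate 1 (20 nt, A=4 T=3 G=4 C=9): length 20 ✓; GC 13/20 = 65.0%, outside 38.7–52.7% ✗ — fails.
Candidate 2 (25 nt, A=6 T=5 G=9 C=5): length 25 ✓; GC 14/25 = 56.0%, outside 38.7–52.7% ✗ — fails.
Candidate 3 (22 nt, A=9 T=5 G=4 C=4): length 22 ✓; GC 8/22 = 36.4%, outside 38.7–52.7% ✗ — fails.
Candidate 4 (24 nt, A=7 T=4 G=4 C=9): length 24 ✓; GC 13/24 = 54.2%, outside 38.7–52.7% ✗ — fails.

None of the candidates satisfy all criteria.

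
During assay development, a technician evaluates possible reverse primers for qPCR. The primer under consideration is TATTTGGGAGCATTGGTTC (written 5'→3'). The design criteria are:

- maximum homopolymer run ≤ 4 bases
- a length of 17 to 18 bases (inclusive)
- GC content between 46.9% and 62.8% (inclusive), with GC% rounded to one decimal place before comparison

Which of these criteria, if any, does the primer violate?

Fails: length, GC content.

Base counts: A=3, T=8, G=6, C=2 (length 19).
homopolymer run: longest run = 3 ✓
length: length 19, outside 17–18 ✗
GC content: GC 8/19 = 42.1%, outside 46.9–62.8% ✗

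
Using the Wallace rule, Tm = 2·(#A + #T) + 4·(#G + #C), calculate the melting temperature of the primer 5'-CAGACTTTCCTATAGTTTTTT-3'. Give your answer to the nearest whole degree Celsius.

Base counts: A=4, T=11, G=2, C=4 (length 21).
Tm = 2·(4+11) + 4·(2+4) = 2·15 + 4·6 = 30 + 24 = 54°C.

54°C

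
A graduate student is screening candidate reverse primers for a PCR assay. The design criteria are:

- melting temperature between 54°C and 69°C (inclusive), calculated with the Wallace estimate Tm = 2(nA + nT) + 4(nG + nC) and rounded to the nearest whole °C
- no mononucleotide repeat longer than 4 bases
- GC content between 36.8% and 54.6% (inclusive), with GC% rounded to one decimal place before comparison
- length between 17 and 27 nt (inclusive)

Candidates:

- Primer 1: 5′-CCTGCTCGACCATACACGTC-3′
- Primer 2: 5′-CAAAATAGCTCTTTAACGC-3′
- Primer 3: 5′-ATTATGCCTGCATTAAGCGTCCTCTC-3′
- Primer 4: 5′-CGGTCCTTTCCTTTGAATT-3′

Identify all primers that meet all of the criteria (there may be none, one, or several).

Primer 1 (20 nt, A=4 T=4 G=3 C=9): Tm = 2·8 + 4·12 = 64°C ✓; longest run = 2 ✓; GC 12/20 = 60.0%, outside 36.8–54.6% ✗; length 20 ✓ — fails.
Primer 2 (19 nt, A=7 T=5 G=2 C=5): Tm = 2·12 + 4·7 = 52°C, outside 54–69°C ✗; longest run = 4 ✓; GC 7/19 = 36.8% ✓; length 19 ✓ — fails.
Primer 3 (26 nt, A=5 T=9 G=4 C=8): Tm = 2·14 + 4·12 = 76°C, outside 54–69°C ✗; longest run = 2 ✓; GC 12/26 = 46.2% ✓; length 26 ✓ — fails.
Primer 4 (19 nt, A=2 T=9 G=3 C=5): Tm = 2·11 + 4·8 = 54°C ✓; longest run = 3 ✓; GC 8/19 = 42.1% ✓; length 19 ✓ — passes.

Primer 4 only.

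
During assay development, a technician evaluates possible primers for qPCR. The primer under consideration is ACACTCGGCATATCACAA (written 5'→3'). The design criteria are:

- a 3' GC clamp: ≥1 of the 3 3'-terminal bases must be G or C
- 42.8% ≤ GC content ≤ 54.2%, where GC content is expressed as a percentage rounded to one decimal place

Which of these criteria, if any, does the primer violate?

Base counts: A=7, T=3, G=2, C=6 (length 18).
GC clamp: 3' end CAA has 1 G/C ✓
GC content: GC 8/18 = 44.4% ✓

Meets all criteria.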